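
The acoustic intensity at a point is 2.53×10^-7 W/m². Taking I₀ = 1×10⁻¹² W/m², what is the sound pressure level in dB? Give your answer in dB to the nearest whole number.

L = 10·log₁₀(I/I₀) = 10·log₁₀(2.53×10^-7/10⁻¹²) = 10·log₁₀(2.53×10^5).
L = 10·(0.4031 + 5) = 54.03 dB.

54 dB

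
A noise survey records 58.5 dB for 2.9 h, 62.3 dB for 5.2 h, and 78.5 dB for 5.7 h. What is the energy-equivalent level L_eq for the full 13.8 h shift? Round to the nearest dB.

L_eq = 10·log₁₀[(1/T)·Σ tᵢ·10^(Lᵢ/10)] with T = 13.8 h.
Σ tᵢ·10^(Lᵢ/10) = 2.9·10^(58.5/10) + 5.2·10^(62.3/10) + 5.7·10^(78.5/10) = 4.144e+08.
L_eq = 10·log₁₀(4.144e+08/13.8) = 74.78 dB.

75 dB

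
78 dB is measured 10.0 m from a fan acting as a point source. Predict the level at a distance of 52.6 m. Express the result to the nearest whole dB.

For a point source, L₂ = L₁ − 20·log₁₀(r₂/r₁).
L₂ = 78 − 20·log₁₀(52.6/10.0) = 78 − 14.420 = 63.58 dB.

64 dB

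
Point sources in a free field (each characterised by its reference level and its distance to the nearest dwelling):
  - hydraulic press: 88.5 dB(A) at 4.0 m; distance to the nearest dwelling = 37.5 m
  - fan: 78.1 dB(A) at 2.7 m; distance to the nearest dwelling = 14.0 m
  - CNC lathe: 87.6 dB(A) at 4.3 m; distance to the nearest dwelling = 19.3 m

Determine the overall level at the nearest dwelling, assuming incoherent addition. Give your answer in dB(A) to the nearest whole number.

Apply inverse-square spreading to bring every level to the receiver, then sum 10^(L/10).
hydraulic press: 88.5 − 20·log₁₀(37.5/4.0) = 88.5 − 19.44 = 69.06 dB(A).
fan: 78.1 − 20·log₁₀(14.0/2.7) = 78.1 − 14.30 = 63.80 dB(A).
CNC lathe: 87.6 − 20·log₁₀(19.3/4.3) = 87.6 − 13.04 = 74.56 dB(A).
Σ 10^(L/10) = 3.902e+07 → L_total = 10·log₁₀(3.902e+07) = 75.91 dB(A).

76 dB(A)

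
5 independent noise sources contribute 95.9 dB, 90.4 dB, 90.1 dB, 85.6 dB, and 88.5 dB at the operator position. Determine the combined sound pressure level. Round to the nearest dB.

99 dB

For uncorrelated sources the intensities add, so convert each level to linear form, sum, and take 10·log₁₀ of the total.
Σ 10^(L/10) = 10^(95.9/10) + 10^(90.4/10) + 10^(90.1/10) + 10^(85.6/10) + 10^(88.5/10) = 7.081e+09.
L_total = 10·log₁₀(7.081e+09) = 98.50 dB.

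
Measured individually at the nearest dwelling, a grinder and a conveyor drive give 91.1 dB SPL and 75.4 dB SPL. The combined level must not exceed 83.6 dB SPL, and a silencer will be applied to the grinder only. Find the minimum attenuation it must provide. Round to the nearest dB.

The untreated sources together contribute 10^(75.4/10) = 3.467e+07, i.e. 75.40 dB SPL.
To meet 83.6 dB SPL overall, the treated grinder may contribute at most 10^(83.6/10) − 3.467e+07 = 1.944e+08, i.e. 82.89 dB SPL.
Required insertion loss = 91.1 − 82.89 = 8.21 dB.

8 dB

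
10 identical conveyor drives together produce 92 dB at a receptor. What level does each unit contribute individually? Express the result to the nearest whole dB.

10 equal contributions raise the level by 10·log₁₀ 10 = 10.000 dB, so each unit alone gives 92 − 10.000.

82 dB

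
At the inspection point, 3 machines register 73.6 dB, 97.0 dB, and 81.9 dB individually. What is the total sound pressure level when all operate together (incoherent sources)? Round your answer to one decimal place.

For uncorrelated sources the intensities add, so convert each level to linear form, sum, and take 10·log₁₀ of the total.
Σ 10^(L/10) = 10^(73.6/10) + 10^(97.0/10) + 10^(81.9/10) = 5.190e+09.
L_total = 10·log₁₀(5.190e+09) = 97.15 dB.

97.2 dB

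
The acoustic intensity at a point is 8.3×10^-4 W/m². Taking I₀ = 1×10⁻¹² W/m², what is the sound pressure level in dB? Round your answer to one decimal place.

89.2 dB

Dividing by I₀ shifts the exponent by 12: I/I₀ = 8.3×10^8.
L = 10·(0.9191 + 8) = 89.19 dB.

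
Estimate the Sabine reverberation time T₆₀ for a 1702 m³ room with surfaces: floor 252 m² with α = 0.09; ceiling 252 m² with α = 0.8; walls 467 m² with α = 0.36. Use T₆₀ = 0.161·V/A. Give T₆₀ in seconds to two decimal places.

0.70 s

A = Σ Sᵢαᵢ = 252·0.09 + 252·0.8 + 467·0.36 = 392.40 m².
T₆₀ = 0.161·V/A = 0.161·1702/392.40 = 0.698 s.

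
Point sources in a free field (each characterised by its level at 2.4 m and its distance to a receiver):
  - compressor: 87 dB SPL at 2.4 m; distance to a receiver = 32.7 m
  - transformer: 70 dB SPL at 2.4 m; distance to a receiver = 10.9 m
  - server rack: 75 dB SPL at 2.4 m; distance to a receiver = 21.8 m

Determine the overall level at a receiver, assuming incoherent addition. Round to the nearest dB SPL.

66 dB SPL

Apply inverse-square spreading to bring every level to the receiver, then sum 10^(L/10).
compressor: 87 − 20·log₁₀(32.7/2.4) = 87 − 22.69 = 64.31 dB SPL.
transformer: 70 − 20·log₁₀(10.9/2.4) = 70 − 13.14 = 56.86 dB SPL.
server rack: 75 − 20·log₁₀(21.8/2.4) = 75 − 19.16 = 55.84 dB SPL.
Σ 10^(L/10) = 3.568e+06 → L_total = 10·log₁₀(3.568e+06) = 65.52 dB SPL.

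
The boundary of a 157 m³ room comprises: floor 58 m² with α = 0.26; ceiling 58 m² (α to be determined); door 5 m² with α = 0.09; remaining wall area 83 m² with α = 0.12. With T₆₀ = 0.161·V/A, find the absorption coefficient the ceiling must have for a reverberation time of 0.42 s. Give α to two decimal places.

0.60

A = 0.161·V/T₆₀ = 0.161·157/0.42 = 60.18 m² sabins.
Absorption from the other surfaces = 58·0.26 + 5·0.09 + 83·0.12 = 25.49 m², so the ceiling must supply 34.69 m² over 58 m².
α = 34.69/58 = 0.598.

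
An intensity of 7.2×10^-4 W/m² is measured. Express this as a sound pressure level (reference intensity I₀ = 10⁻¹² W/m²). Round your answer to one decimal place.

L = 10·log₁₀(I/I₀) = 10·log₁₀(7.2×10^-4/10⁻¹²) = 10·log₁₀(7.2×10^8).
L = 10·(0.8573 + 8) = 88.57 dB.

88.6 dB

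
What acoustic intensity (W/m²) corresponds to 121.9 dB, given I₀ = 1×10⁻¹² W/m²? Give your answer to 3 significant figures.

1.55 W/m²

I = I₀·10^(L/10) = 10⁻¹² × 10^(121.9/10) = 10^(0.190).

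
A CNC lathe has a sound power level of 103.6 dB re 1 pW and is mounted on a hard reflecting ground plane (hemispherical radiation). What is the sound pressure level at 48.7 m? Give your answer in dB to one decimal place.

61.9 dB

L_p = L_w − 10·log₁₀(2π·r²) with r = 48.7 m.
2π·r² = 1.49e+04 m², 10·log₁₀ of that is 41.732 dB.
L_p = 103.6 − 41.732 = 61.87 dB.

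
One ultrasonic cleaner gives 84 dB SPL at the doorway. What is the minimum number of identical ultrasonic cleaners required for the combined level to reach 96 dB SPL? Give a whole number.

16

Need L₁ + 10·log₁₀ N ≥ 96, i.e. log₁₀ N ≥ 1.20.
N ≥ 10^(12.0/10) = 15.849, so N = 16.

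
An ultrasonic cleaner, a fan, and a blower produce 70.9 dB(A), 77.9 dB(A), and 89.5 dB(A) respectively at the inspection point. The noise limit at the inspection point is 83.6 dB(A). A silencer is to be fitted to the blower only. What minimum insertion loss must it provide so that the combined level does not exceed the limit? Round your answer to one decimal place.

7.6 dB

Fixed contribution from the other sources: Σ 10^(L/10) = 10^(70.9/10) + 10^(77.9/10) = 7.396e+07 (78.69 dB(A)).
The limit corresponds to 10^(83.6/10) = 2.291e+08; subtracting the fixed part leaves 1.551e+08 for the blower, i.e. 81.91 dB(A).
So the blower must be reduced from 89.5 to 81.91 dB(A): IL = 7.59 dB.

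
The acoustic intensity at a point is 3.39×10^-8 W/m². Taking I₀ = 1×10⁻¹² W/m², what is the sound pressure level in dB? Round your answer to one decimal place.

I/I₀ = 3.39×10^-8/10⁻¹² = 3.39×10^4, and L = 10·log₁₀(I/I₀).
L = 10·(0.5302 + 4) = 45.30 dB.

45.3 dB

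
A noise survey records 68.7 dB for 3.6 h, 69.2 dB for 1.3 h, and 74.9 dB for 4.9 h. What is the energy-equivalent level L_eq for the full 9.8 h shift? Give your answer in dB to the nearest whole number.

73 dB

The energy average is taken in the linear domain: L_eq = 10·log₁₀[(Σ tᵢ·10^(Lᵢ/10))/T], T = 9.8 h.
Σ tᵢ·10^(Lᵢ/10) = 3.6·10^(68.7/10) + 1.3·10^(69.2/10) + 4.9·10^(74.9/10) = 1.889e+08.
L_eq = 10·log₁₀(1.889e+08/9.8) = 72.85 dB.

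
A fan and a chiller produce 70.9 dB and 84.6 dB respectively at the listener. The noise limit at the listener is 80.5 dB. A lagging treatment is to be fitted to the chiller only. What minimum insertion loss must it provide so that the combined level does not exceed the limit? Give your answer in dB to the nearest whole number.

5 dB

Everything except the chiller sums to 10^(70.9/10) = 1.230e+07 in linear terms, 70.90 dB.
To meet 80.5 dB overall, the treated chiller may contribute at most 10^(80.5/10) − 1.230e+07 = 9.990e+07, i.e. 80.00 dB.
So the chiller must be reduced from 84.6 to 80.00 dB: IL = 4.60 dB.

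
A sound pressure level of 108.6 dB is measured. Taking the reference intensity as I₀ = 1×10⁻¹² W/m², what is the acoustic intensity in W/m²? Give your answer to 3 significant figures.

I/I₀ = 10^(108.6/10) = 7.244e+10, so I = 7.244e+10 × 10⁻¹² W/m².

0.0724 W/m²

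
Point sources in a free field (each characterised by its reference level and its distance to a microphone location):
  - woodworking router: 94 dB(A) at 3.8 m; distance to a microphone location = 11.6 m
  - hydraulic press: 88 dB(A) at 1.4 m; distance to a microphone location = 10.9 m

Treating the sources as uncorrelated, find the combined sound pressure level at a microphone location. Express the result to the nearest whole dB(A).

First find each source's level at the receiver (point-source: −20·log₁₀(r/r_ref)), then combine on an intensity basis.
woodworking router: 94 − 20·log₁₀(11.6/3.8) = 94 − 9.69 = 84.31 dB(A).
hydraulic press: 88 − 20·log₁₀(10.9/1.4) = 88 − 17.83 = 70.17 dB(A).
Σ 10^(L/10) = 2.800e+08 → L_total = 10·log₁₀(2.800e+08) = 84.47 dB(A).

84 dB(A)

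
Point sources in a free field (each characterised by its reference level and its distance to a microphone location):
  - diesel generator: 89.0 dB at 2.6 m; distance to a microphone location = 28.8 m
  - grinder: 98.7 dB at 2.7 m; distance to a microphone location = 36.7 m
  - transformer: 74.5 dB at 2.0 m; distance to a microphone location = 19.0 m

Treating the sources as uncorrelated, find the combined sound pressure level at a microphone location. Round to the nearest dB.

Propagate each source to the receiver with L = L_ref − 20·log₁₀(r/r_ref), then add intensities.
diesel generator: 89.0 − 20·log₁₀(28.8/2.6) = 89.0 − 20.89 = 68.11 dB.
grinder: 98.7 − 20·log₁₀(36.7/2.7) = 98.7 − 22.67 = 76.03 dB.
transformer: 74.5 − 20·log₁₀(19.0/2.0) = 74.5 − 19.55 = 54.95 dB.
Σ 10^(L/10) = 4.691e+07 → L_total = 10·log₁₀(4.691e+07) = 76.71 dB.

77 dB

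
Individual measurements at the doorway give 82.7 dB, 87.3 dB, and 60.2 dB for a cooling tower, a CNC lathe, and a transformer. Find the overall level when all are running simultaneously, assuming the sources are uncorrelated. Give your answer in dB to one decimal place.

Incoherent sources combine by intensity addition: L_total = 10·log₁₀(Σ 10^(L_i/10)).
Σ 10^(L/10) = 10^(82.7/10) + 10^(87.3/10) + 10^(60.2/10) = 7.243e+08.
L_total = 10·log₁₀(7.243e+08) = 88.60 dB.

88.6 dB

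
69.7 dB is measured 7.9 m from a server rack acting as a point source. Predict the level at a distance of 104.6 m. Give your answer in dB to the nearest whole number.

47 dB

Point-source attenuation: ΔL = 20·log₁₀(r₂/r₁) = 20·log₁₀(104.6/7.9) = 22.438 dB.
L₂ = 69.7 − 20·log₁₀(104.6/7.9) = 69.7 − 22.438 = 47.26 dB.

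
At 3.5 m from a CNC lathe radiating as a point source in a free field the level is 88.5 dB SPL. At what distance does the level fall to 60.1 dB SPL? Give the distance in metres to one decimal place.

For a point source L₁ − L₂ = 20·log₁₀(r₂/r₁), so r₂ = r₁·10^((L₁−L₂)/20).
r₂ = 3.5·10^((88.5−60.1)/20) = 3.5·10^(28.4/20) = 92.06 m.

92.1 m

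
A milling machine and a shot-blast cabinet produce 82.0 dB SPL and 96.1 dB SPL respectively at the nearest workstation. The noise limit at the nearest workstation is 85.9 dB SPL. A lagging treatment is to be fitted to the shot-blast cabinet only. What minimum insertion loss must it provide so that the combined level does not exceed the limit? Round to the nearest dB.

The untreated sources together contribute 10^(82.0/10) = 1.585e+08, i.e. 82.00 dB SPL.
To meet 85.9 dB SPL overall, the treated shot-blast cabinet may contribute at most 10^(85.9/10) − 1.585e+08 = 2.306e+08, i.e. 83.63 dB SPL.
So the shot-blast cabinet must be reduced from 96.1 to 83.63 dB SPL: IL = 12.47 dB.

12 dB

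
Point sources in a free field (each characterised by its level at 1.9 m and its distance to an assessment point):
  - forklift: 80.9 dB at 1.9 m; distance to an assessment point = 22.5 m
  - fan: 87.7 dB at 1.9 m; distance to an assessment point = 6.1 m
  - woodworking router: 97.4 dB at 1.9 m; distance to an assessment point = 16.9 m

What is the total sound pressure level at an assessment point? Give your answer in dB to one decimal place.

81.1 dB

First find each source's level at the receiver (point-source: −20·log₁₀(r/r_ref)), then combine on an intensity basis.
forklift: 80.9 − 20·log₁₀(22.5/1.9) = 80.9 − 21.47 = 59.43 dB.
fan: 87.7 − 20·log₁₀(6.1/1.9) = 87.7 − 10.13 = 77.57 dB.
woodworking router: 97.4 − 20·log₁₀(16.9/1.9) = 97.4 − 18.98 = 78.42 dB.
Σ 10^(L/10) = 1.275e+08 → L_total = 10·log₁₀(1.275e+08) = 81.05 dB.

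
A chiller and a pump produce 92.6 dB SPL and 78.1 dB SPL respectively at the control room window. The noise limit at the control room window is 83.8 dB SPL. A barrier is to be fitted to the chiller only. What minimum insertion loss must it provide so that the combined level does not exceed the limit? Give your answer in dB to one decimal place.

The untreated sources together contribute 10^(78.1/10) = 6.457e+07, i.e. 78.10 dB SPL.
To meet 83.8 dB SPL overall, the treated chiller may contribute at most 10^(83.8/10) − 6.457e+07 = 1.753e+08, i.e. 82.44 dB SPL.
So the chiller must be reduced from 92.6 to 82.44 dB SPL: IL = 10.16 dB.

10.2 dB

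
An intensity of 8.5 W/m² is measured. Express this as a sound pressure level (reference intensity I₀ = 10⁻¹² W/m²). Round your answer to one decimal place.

Dividing by I₀ shifts the exponent by 12: I/I₀ = 8.5×10^12.
L = 10·(0.9294 + 12) = 129.29 dB.

129.3 dB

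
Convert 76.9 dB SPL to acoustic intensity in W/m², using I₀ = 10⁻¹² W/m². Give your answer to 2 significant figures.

4.9e-05 W/m²

I/I₀ = 10^(76.9/10) = 4.898e+07, so I = 4.898e+07 × 10⁻¹² W/m².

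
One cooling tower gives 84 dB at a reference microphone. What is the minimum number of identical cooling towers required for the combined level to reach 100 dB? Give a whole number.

N identical sources give L₁ + 10·log₁₀ N, so require 10·log₁₀ N ≥ 100 − 84 = 16.0 dB.
N ≥ 10^(16.0/10) = 39.811, so N = 40.

40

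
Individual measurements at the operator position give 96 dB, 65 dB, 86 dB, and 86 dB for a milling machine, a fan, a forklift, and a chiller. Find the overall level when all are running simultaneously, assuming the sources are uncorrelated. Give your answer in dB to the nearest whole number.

Incoherent sources combine by intensity addition: L_total = 10·log₁₀(Σ 10^(L_i/10)).
Σ 10^(L/10) = 10^(96/10) + 10^(65/10) + 10^(86/10) + 10^(86/10) = 4.780e+09.
L_total = 10·log₁₀(4.780e+09) = 96.79 dB.

97 dB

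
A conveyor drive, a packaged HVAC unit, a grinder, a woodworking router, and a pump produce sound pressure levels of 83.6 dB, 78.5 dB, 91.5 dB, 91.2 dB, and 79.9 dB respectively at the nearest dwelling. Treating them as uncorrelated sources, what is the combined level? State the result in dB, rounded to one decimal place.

95.0 dB

For uncorrelated sources the intensities add, so convert each level to linear form, sum, and take 10·log₁₀ of the total.
Σ 10^(L/10) = 10^(83.6/10) + 10^(78.5/10) + 10^(91.5/10) + 10^(91.2/10) + 10^(79.9/10) = 3.128e+09.
L_total = 10·log₁₀(3.128e+09) = 94.95 dB.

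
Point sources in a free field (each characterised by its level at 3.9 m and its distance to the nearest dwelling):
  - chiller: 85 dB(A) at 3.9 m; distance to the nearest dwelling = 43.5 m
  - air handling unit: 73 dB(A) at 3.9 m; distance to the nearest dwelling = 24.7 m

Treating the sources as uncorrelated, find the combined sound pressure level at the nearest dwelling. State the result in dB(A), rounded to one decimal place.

64.8 dB(A)

Apply inverse-square spreading to bring every level to the receiver, then sum 10^(L/10).
chiller: 85 − 20·log₁₀(43.5/3.9) = 85 − 20.95 = 64.05 dB(A).
air handling unit: 73 − 20·log₁₀(24.7/3.9) = 73 − 16.03 = 56.97 dB(A).
Σ 10^(L/10) = 3.039e+06 → L_total = 10·log₁₀(3.039e+06) = 64.83 dB(A).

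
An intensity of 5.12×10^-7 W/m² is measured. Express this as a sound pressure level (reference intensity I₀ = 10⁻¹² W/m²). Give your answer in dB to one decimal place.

L = 10·log₁₀(I/I₀) = 10·log₁₀(5.12×10^-7/10⁻¹²) = 10·log₁₀(5.12×10^5).
L = 10·(0.7093 + 5) = 57.09 dB.

57.1 dB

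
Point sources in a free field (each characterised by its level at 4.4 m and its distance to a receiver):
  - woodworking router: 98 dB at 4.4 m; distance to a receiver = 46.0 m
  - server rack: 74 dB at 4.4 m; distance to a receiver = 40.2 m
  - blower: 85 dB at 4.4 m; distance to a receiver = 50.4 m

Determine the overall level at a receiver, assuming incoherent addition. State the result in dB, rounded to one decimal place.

77.8 dB

Apply inverse-square spreading to bring every level to the receiver, then sum 10^(L/10).
woodworking router: 98 − 20·log₁₀(46.0/4.4) = 98 − 20.39 = 77.61 dB.
server rack: 74 − 20·log₁₀(40.2/4.4) = 74 − 19.22 = 54.78 dB.
blower: 85 − 20·log₁₀(50.4/4.4) = 85 − 21.18 = 63.82 dB.
Σ 10^(L/10) = 6.044e+07 → L_total = 10·log₁₀(6.044e+07) = 77.81 dB.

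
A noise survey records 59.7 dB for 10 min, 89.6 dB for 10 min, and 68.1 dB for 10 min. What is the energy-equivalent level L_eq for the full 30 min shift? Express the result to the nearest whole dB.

Weight each interval's intensity by its duration and average over T = 30 min:
Σ tᵢ·10^(Lᵢ/10) = 10·10^(59.7/10) + 10·10^(89.6/10) + 10·10^(68.1/10) = 9.194e+09.
L_eq = 10·log₁₀(9.194e+09/30) = 84.86 dB.

85 dB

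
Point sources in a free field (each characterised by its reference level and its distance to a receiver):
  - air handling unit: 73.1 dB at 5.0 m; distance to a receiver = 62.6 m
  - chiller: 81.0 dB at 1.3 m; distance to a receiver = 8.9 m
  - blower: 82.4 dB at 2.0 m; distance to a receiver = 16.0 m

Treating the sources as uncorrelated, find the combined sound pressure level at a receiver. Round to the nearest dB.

67 dB

Apply inverse-square spreading to bring every level to the receiver, then sum 10^(L/10).
air handling unit: 73.1 − 20·log₁₀(62.6/5.0) = 73.1 − 21.95 = 51.15 dB.
chiller: 81.0 − 20·log₁₀(8.9/1.3) = 81.0 − 16.71 = 64.29 dB.
blower: 82.4 − 20·log₁₀(16.0/2.0) = 82.4 − 18.06 = 64.34 dB.
Σ 10^(L/10) = 5.532e+06 → L_total = 10·log₁₀(5.532e+06) = 67.43 dB.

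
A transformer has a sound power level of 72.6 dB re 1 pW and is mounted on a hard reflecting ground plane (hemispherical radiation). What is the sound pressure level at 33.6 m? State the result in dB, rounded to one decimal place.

34.1 dB

The power spreads over a hemisphere of area 2π·r², so L_p = L_w − 10·log₁₀(2π·r²).
2π·r² = 7093 m², 10·log₁₀ of that is 38.509 dB.
L_p = 72.6 − 38.509 = 34.09 dB.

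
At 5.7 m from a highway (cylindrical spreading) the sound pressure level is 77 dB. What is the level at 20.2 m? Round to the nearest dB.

For a line source, L₂ = L₁ − 10·log₁₀(r₂/r₁).
L₂ = 77 − 10·log₁₀(20.2/5.7) = 77 − 5.495 = 71.51 dB.

72 dB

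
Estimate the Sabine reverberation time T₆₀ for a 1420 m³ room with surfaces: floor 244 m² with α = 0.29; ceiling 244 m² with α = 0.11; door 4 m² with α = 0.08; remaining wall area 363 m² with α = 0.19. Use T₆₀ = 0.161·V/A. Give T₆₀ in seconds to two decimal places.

Total absorption A = 244·0.29 + 244·0.11 + 4·0.08 + 363·0.19 = 166.89 m² sabins.
T₆₀ = 0.161·V/A = 0.161·1420/166.89 = 1.370 s.

1.37 s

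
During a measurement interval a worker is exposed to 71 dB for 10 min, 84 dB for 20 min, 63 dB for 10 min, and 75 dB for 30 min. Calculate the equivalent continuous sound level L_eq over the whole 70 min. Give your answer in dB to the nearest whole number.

Weight each interval's intensity by its duration and average over T = 70 min:
Σ tᵢ·10^(Lᵢ/10) = 10·10^(71/10) + 20·10^(84/10) + 10·10^(63/10) + 30·10^(75/10) = 6.118e+09.
L_eq = 10·log₁₀(6.118e+09/70) = 79.42 dB.

79 dB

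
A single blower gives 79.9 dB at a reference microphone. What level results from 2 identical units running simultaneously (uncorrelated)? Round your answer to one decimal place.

L_total = L₁ + 10·log₁₀ N for N identical incoherent sources.
L_total = 79.9 + 10·log₁₀(2) = 79.9 + 3.010 = 82.91 dB.

82.9 dB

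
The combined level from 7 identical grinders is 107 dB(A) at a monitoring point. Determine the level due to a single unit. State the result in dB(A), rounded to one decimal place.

98.5 dB(A)

7 equal contributions raise the level by 10·log₁₀ 7 = 8.451 dB, so each unit alone gives 107 − 8.451.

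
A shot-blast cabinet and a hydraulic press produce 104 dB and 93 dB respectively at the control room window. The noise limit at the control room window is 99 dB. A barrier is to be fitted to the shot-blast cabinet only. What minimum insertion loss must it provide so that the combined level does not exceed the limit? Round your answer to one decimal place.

6.3 dB

The untreated sources together contribute 10^(93/10) = 1.995e+09, i.e. 93.00 dB.
The limit corresponds to 10^(99/10) = 7.943e+09; subtracting the fixed part leaves 5.948e+09 for the shot-blast cabinet, i.e. 97.74 dB.
Required insertion loss = 104 − 97.74 = 6.26 dB.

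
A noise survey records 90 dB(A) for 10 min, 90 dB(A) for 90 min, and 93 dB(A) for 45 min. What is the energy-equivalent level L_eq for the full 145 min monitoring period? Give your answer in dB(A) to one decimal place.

L_eq = 10·log₁₀[(1/T)·Σ tᵢ·10^(Lᵢ/10)] with T = 145 min.
Σ tᵢ·10^(Lᵢ/10) = 10·10^(90/10) + 90·10^(90/10) + 45·10^(93/10) = 1.898e+11.
L_eq = 10·log₁₀(1.898e+11/145) = 91.17 dB(A).

91.2 dB(A)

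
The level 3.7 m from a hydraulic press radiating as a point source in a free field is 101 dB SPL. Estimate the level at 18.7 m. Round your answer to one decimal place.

Point-source attenuation: ΔL = 20·log₁₀(r₂/r₁) = 20·log₁₀(18.7/3.7) = 14.073 dB.
L₂ = 101 − 20·log₁₀(18.7/3.7) = 101 − 14.073 = 86.93 dB SPL.

86.9 dB SPL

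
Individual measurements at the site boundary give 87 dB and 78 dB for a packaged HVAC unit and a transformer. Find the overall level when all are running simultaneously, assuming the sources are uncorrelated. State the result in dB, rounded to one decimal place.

87.5 dB

Incoherent sources combine by intensity addition: L_total = 10·log₁₀(Σ 10^(L_i/10)).
Σ 10^(L/10) = 10^(87/10) + 10^(78/10) = 5.643e+08.
L_total = 10·log₁₀(5.643e+08) = 87.51 dB.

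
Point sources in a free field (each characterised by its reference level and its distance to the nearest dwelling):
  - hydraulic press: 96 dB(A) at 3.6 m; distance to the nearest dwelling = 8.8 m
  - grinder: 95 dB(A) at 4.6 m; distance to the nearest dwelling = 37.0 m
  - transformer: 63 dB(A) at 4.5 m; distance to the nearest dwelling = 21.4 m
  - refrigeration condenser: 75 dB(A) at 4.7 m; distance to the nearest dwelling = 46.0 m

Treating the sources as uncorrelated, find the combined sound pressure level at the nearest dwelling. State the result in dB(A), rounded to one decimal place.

88.5 dB(A)

Propagate each source to the receiver with L = L_ref − 20·log₁₀(r/r_ref), then add intensities.
hydraulic press: 96 − 20·log₁₀(8.8/3.6) = 96 − 7.76 = 88.24 dB(A).
grinder: 95 − 20·log₁₀(37.0/4.6) = 95 − 18.11 = 76.89 dB(A).
transformer: 63 − 20·log₁₀(21.4/4.5) = 63 − 13.54 = 49.46 dB(A).
refrigeration condenser: 75 − 20·log₁₀(46.0/4.7) = 75 − 19.81 = 55.19 dB(A).
Σ 10^(L/10) = 7.155e+08 → L_total = 10·log₁₀(7.155e+08) = 88.55 dB(A).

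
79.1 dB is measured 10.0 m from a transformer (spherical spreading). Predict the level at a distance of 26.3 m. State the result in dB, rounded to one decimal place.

For a point source, L₂ = L₁ − 20·log₁₀(r₂/r₁).
L₂ = 79.1 − 20·log₁₀(26.3/10.0) = 79.1 − 8.399 = 70.70 dB.

70.7 dB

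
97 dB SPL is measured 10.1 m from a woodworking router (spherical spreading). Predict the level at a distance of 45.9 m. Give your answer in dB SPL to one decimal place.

For a point source, L₂ = L₁ − 20·log₁₀(r₂/r₁).
L₂ = 97 − 20·log₁₀(45.9/10.1) = 97 − 13.150 = 83.85 dB SPL.

83.9 dB SPL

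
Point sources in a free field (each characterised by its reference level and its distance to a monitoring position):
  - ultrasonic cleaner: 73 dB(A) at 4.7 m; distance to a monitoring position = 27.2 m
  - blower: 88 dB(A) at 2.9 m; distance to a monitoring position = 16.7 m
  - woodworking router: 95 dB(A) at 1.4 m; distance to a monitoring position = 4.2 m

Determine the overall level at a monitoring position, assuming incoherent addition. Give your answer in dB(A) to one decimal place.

85.7 dB(A)

Propagate each source to the receiver with L = L_ref − 20·log₁₀(r/r_ref), then add intensities.
ultrasonic cleaner: 73 − 20·log₁₀(27.2/4.7) = 73 − 15.25 = 57.75 dB(A).
blower: 88 − 20·log₁₀(16.7/2.9) = 88 − 15.21 = 72.79 dB(A).
woodworking router: 95 − 20·log₁₀(4.2/1.4) = 95 − 9.54 = 85.46 dB(A).
Σ 10^(L/10) = 3.710e+08 → L_total = 10·log₁₀(3.710e+08) = 85.69 dB(A).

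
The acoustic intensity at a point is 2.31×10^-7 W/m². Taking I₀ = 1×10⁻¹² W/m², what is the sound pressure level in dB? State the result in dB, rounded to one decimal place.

I/I₀ = 2.31×10^-7/10⁻¹² = 2.31×10^5, and L = 10·log₁₀(I/I₀).
L = 10·(0.3636 + 5) = 53.64 dB.

53.6 dB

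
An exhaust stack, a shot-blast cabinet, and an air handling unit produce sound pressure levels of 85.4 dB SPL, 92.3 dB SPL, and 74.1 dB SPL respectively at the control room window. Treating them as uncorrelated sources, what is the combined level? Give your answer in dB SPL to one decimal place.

93.2 dB SPL

Incoherent sources combine by intensity addition: L_total = 10·log₁₀(Σ 10^(L_i/10)).
Σ 10^(L/10) = 10^(85.4/10) + 10^(92.3/10) + 10^(74.1/10) = 2.071e+09.
L_total = 10·log₁₀(2.071e+09) = 93.16 dB SPL.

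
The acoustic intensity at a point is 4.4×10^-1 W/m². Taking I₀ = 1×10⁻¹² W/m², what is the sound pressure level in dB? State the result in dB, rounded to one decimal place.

L = 10·log₁₀(I/I₀) = 10·log₁₀(4.4×10^-1/10⁻¹²) = 10·log₁₀(4.4×10^11).
L = 10·(0.6435 + 11) = 116.43 dB.

116.4 dB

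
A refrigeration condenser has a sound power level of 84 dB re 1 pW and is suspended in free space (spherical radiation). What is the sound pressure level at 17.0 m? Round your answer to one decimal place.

Free-field spherical radiation: L_p = L_w − 10·log₁₀(4π·r²), r = 17.0 m.
4π·r² = 3632 m², 10·log₁₀ of that is 35.601 dB.
L_p = 84 − 35.601 = 48.40 dB.

48.4 dB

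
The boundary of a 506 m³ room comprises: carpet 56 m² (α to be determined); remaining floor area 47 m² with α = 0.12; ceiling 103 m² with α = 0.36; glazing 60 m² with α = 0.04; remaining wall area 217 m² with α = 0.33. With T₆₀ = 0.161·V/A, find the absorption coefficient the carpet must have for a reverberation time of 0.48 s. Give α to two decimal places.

0.95

From T₆₀ = 0.161·V/A, the target T₆₀ = 0.48 s needs A = 0.161·506/0.48 = 169.72 m².
Absorption from the other surfaces = 47·0.12 + 103·0.36 + 60·0.04 + 217·0.33 = 116.73 m², so the carpet must supply 52.99 m² over 56 m².
α = 52.99/56 = 0.946.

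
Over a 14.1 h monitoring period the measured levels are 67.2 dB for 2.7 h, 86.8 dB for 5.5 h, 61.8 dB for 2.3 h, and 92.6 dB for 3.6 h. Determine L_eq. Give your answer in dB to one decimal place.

L_eq = 10·log₁₀[(1/T)·Σ tᵢ·10^(Lᵢ/10)] with T = 14.1 h.
Σ tᵢ·10^(Lᵢ/10) = 2.7·10^(67.2/10) + 5.5·10^(86.8/10) + 2.3·10^(61.8/10) + 3.6·10^(92.6/10) = 9.201e+09.
L_eq = 10·log₁₀(9.201e+09/14.1) = 88.15 dB.

88.1 dB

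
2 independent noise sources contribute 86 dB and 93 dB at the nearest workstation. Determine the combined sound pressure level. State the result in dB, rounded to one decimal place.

93.8 dB

Incoherent sources combine by intensity addition: L_total = 10·log₁₀(Σ 10^(L_i/10)).
Σ 10^(L/10) = 10^(86/10) + 10^(93/10) = 2.393e+09.
L_total = 10·log₁₀(2.393e+09) = 93.79 dB.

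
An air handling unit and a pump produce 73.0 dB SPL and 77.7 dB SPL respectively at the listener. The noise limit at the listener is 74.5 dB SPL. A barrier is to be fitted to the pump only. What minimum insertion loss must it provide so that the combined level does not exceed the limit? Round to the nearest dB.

9 dB

Fixed contribution from the other source: Σ 10^(L/10) = 10^(73.0/10) = 1.995e+07 (73.00 dB SPL).
The limit corresponds to 10^(74.5/10) = 2.818e+07; subtracting the fixed part leaves 8.231e+06 for the pump, i.e. 69.15 dB SPL.
Required insertion loss = 77.7 − 69.15 = 8.55 dB.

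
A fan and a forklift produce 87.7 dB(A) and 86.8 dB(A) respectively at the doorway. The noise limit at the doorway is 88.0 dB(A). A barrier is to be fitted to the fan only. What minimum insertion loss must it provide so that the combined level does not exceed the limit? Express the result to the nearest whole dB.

Everything except the fan sums to 10^(86.8/10) = 4.786e+08 in linear terms, 86.80 dB(A).
The limit corresponds to 10^(88.0/10) = 6.310e+08; subtracting the fixed part leaves 1.523e+08 for the fan, i.e. 81.83 dB(A).
Required insertion loss = 87.7 − 81.83 = 5.87 dB.

6 dB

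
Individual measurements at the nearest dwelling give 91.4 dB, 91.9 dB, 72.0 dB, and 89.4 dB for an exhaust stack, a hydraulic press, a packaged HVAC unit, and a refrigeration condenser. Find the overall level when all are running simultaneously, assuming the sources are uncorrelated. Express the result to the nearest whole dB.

96 dB

Incoherent sources combine by intensity addition: L_total = 10·log₁₀(Σ 10^(L_i/10)).
Σ 10^(L/10) = 10^(91.4/10) + 10^(91.9/10) + 10^(72.0/10) + 10^(89.4/10) = 3.816e+09.
L_total = 10·log₁₀(3.816e+09) = 95.82 dB.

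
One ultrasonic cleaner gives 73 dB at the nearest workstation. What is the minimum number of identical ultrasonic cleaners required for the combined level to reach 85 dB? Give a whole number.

16

N identical sources give L₁ + 10·log₁₀ N, so require 10·log₁₀ N ≥ 85 − 73 = 12.0 dB.
N ≥ 10^(12.0/10) = 15.849, so N = 16.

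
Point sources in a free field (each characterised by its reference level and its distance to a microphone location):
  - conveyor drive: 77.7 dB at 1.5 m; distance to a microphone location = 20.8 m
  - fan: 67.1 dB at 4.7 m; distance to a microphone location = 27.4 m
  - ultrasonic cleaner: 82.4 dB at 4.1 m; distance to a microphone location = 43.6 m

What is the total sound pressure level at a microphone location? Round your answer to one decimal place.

Propagate each source to the receiver with L = L_ref − 20·log₁₀(r/r_ref), then add intensities.
conveyor drive: 77.7 − 20·log₁₀(20.8/1.5) = 77.7 − 22.84 = 54.86 dB.
fan: 67.1 − 20·log₁₀(27.4/4.7) = 67.1 − 15.31 = 51.79 dB.
ultrasonic cleaner: 82.4 − 20·log₁₀(43.6/4.1) = 82.4 − 20.53 = 61.87 dB.
Σ 10^(L/10) = 1.994e+06 → L_total = 10·log₁₀(1.994e+06) = 63.00 dB.

63.0 dB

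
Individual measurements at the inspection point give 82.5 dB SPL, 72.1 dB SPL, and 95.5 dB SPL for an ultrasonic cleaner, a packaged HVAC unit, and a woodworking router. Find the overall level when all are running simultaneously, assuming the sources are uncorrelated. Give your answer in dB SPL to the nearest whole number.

96 dB SPL

Incoherent sources combine by intensity addition: L_total = 10·log₁₀(Σ 10^(L_i/10)).
Σ 10^(L/10) = 10^(82.5/10) + 10^(72.1/10) + 10^(95.5/10) = 3.742e+09.
L_total = 10·log₁₀(3.742e+09) = 95.73 dB SPL.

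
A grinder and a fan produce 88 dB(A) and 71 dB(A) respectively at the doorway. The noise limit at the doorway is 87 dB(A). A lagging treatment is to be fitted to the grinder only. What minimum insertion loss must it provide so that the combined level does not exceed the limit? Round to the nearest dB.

1 dB

Everything except the grinder sums to 10^(71/10) = 1.259e+07 in linear terms, 71.00 dB(A).
The limit corresponds to 10^(87/10) = 5.012e+08; subtracting the fixed part leaves 4.886e+08 for the grinder, i.e. 86.89 dB(A).
Required insertion loss = 88 − 86.89 = 1.11 dB.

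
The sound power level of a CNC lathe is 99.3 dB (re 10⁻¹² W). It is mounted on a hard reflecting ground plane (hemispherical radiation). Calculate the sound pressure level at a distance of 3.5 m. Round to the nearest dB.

80 dB

Free-field hemispherical radiation: L_p = L_w − 10·log₁₀(2π·r²), r = 3.5 m.
2π·r² = 76.97 m², 10·log₁₀ of that is 18.863 dB.
L_p = 99.3 − 18.863 = 80.44 dB.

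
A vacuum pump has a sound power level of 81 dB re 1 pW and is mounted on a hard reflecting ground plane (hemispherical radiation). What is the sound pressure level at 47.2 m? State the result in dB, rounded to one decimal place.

39.5 dB

The power spreads over a hemisphere of area 2π·r², so L_p = L_w − 10·log₁₀(2π·r²).
2π·r² = 1.4e+04 m², 10·log₁₀ of that is 41.461 dB.
L_p = 81 − 41.461 = 39.54 dB.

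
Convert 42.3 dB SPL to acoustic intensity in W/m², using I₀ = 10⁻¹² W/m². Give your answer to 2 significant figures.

1.7e-08 W/m²

I = I₀·10^(L/10) = 10⁻¹² × 10^(42.3/10) = 10^(-7.770).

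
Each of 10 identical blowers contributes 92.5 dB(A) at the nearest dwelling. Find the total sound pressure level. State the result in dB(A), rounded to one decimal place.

N identical incoherent sources raise the level by 10·log₁₀ N.
L_total = 92.5 + 10·log₁₀(10) = 92.5 + 10.000 = 102.50 dB(A).

102.5 dB(A)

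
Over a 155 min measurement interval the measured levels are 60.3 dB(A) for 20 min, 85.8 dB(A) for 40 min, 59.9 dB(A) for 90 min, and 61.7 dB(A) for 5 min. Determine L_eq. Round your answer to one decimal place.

80.0 dB(A)

Weight each interval's intensity by its duration and average over T = 155 min:
Σ tᵢ·10^(Lᵢ/10) = 20·10^(60.3/10) + 40·10^(85.8/10) + 90·10^(59.9/10) + 5·10^(61.7/10) = 1.532e+10.
L_eq = 10·log₁₀(1.532e+10/155) = 79.95 dB(A).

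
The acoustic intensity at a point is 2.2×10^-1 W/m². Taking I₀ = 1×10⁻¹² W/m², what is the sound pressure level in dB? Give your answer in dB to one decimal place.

113.4 dB

L = 10·log₁₀(I/I₀) = 10·log₁₀(2.2×10^-1/10⁻¹²) = 10·log₁₀(2.2×10^11).
L = 10·(0.3424 + 11) = 113.42 dB.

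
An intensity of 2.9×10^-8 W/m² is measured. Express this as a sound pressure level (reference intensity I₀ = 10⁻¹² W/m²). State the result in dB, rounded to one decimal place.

44.6 dB

I/I₀ = 2.9×10^-8/10⁻¹² = 2.9×10^4, and L = 10·log₁₀(I/I₀).
L = 10·(0.4624 + 4) = 44.62 dB.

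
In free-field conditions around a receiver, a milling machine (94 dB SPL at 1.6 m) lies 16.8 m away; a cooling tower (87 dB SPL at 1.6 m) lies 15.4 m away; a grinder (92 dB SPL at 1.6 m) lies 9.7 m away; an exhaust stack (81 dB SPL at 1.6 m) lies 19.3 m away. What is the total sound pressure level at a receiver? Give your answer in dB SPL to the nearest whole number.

79 dB SPL

Propagate each source to the receiver with L = L_ref − 20·log₁₀(r/r_ref), then add intensities.
milling machine: 94 − 20·log₁₀(16.8/1.6) = 94 − 20.42 = 73.58 dB SPL.
cooling tower: 87 − 20·log₁₀(15.4/1.6) = 87 − 19.67 = 67.33 dB SPL.
grinder: 92 − 20·log₁₀(9.7/1.6) = 92 − 15.65 = 76.35 dB SPL.
exhaust stack: 81 − 20·log₁₀(19.3/1.6) = 81 − 21.63 = 59.37 dB SPL.
Σ 10^(L/10) = 7.218e+07 → L_total = 10·log₁₀(7.218e+07) = 78.58 dB SPL.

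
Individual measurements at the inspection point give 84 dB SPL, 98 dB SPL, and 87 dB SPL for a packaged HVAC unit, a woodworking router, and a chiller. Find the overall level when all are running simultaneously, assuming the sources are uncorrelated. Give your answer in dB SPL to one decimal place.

For uncorrelated sources the intensities add, so convert each level to linear form, sum, and take 10·log₁₀ of the total.
Σ 10^(L/10) = 10^(84/10) + 10^(98/10) + 10^(87/10) = 7.062e+09.
L_total = 10·log₁₀(7.062e+09) = 98.49 dB SPL.

98.5 dB SPL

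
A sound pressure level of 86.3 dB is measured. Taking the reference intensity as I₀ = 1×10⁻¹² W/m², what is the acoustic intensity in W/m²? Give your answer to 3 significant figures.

L = 10·log₁₀(I/I₀) ⇒ I = I₀·10^(L/10) = 10⁻¹² × 10^8.63.

0.000427 W/m²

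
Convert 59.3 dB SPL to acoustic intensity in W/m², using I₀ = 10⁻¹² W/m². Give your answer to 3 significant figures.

8.51e-07 W/m²

L = 10·log₁₀(I/I₀) ⇒ I = I₀·10^(L/10) = 10⁻¹² × 10^5.93.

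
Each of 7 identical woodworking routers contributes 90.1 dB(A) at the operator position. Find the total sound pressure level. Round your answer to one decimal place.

With 7 equal, uncorrelated contributions the intensity is 7× that of one unit, giving a rise of 10·log₁₀ 7.
L_total = 90.1 + 10·log₁₀(7) = 90.1 + 8.451 = 98.55 dB(A).

98.6 dB(A)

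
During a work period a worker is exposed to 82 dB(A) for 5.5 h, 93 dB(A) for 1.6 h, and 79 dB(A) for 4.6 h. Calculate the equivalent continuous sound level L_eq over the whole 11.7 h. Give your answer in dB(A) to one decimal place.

85.8 dB(A)

L_eq = 10·log₁₀[(1/T)·Σ tᵢ·10^(Lᵢ/10)] with T = 11.7 h.
Σ tᵢ·10^(Lᵢ/10) = 5.5·10^(82/10) + 1.6·10^(93/10) + 4.6·10^(79/10) = 4.430e+09.
L_eq = 10·log₁₀(4.430e+09/11.7) = 85.78 dB(A).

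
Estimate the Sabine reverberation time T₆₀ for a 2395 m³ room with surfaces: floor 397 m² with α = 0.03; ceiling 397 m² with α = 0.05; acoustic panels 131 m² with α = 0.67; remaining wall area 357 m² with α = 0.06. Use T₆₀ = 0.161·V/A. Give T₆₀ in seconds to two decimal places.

Total absorption A = 397·0.03 + 397·0.05 + 131·0.67 + 357·0.06 = 140.95 m² sabins.
T₆₀ = 0.161·V/A = 0.161·2395/140.95 = 2.736 s.

2.74 s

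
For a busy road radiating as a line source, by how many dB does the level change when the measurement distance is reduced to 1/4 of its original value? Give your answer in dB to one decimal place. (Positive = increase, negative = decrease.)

Line-source spreading: ΔL = −10·log₁₀(r₂/r₁).
ΔL = −10·log₁₀(0.25) = +6.02 dB.

+6.0 dB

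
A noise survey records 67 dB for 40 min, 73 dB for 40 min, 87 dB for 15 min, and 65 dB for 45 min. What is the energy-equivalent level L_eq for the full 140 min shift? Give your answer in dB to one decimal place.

77.9 dB

Weight each interval's intensity by its duration and average over T = 140 min:
Σ tᵢ·10^(Lᵢ/10) = 40·10^(67/10) + 40·10^(73/10) + 15·10^(87/10) + 45·10^(65/10) = 8.659e+09.
L_eq = 10·log₁₀(8.659e+09/140) = 77.91 dB.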